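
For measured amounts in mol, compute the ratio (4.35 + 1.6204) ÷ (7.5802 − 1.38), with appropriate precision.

4.35 + 1.6204 = 5.9704, limited to 2 d.p. → 3 s.f.; 7.5802 − 1.38 = 6.2002, limited to 2 d.p. → 3 s.f.
Carrying full precision, 5.9704 ÷ 6.2002 = 0.962936679462…; keep min(3, 3) = 3 s.f.
Rounded to 3 significant figures: 0.963.

0.963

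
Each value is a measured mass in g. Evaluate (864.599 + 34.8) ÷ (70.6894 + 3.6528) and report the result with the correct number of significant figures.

12.10

864.599 + 34.8 = 899.399, limited to 1 d.p. → 4 s.f.; 70.6894 + 3.6528 = 74.3422, limited to 4 d.p. → 6 s.f.
Carrying full precision, 899.399 ÷ 74.3422 = 12.0980950254…; keep min(4, 6) = 4 s.f.
Rounded to 4 significant figures: 12.10.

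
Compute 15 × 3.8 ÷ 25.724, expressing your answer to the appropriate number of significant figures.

2.2

15 × 3.8 ÷ 25.724 = 2.21582957549…
Multiplication/division keeps the fewest significant figures: 15 → 2 s.f., 3.8 → 2 s.f., 25.724 → 5 s.f.; limit is 2.
Rounded to 2 significant figures: 2.2.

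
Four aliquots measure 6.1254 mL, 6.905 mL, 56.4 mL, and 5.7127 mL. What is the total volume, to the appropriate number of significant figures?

75.1 mL

6.1254 mL + 6.905 mL + 56.4 mL + 5.7127 mL = 75.1431 mL.
Addition/subtraction keeps the fewest decimal places: 6.1254 → 4 decimal places, 6.905 → 3 decimal places, 56.4 → 1 decimal place, 5.7127 → 4 decimal places; limit is 1.
Rounded to 1 decimal place: 75.1 mL.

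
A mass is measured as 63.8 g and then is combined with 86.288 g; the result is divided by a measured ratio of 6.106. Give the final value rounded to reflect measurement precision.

63.8 g + 86.288 g = 150.088 g; the sum is limited to 1 decimal place (4 s.f.).
Carrying full precision, 150.088 ÷ 6.106 = 24.5804127088… g; 6.106 has 4 s.f., so the result keeps min(4, 4) = 4 s.f.
Rounded to 4 significant figures: 24.58 g.

24.58 g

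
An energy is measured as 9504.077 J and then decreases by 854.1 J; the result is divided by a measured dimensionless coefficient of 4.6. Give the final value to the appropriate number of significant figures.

1.9 × 10³ J

9504.077 J − 854.1 J = 8649.977 J; the difference is limited to 1 decimal place (5 s.f.).
Carrying full precision, 8649.977 ÷ 4.6 = 1880.42978261… J; 4.6 has 2 s.f., so the result keeps min(5, 2) = 2 s.f.
Rounded to 2 significant figures: 1.9 × 10³ J.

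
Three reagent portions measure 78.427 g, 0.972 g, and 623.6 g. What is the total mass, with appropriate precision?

703.0 g

78.427 g + 0.972 g + 623.6 g = 702.999 g.
Addition/subtraction keeps the fewest decimal places: 78.427 → 3 decimal places, 0.972 → 3 decimal places, 623.6 → 1 decimal place; limit is 1.
Rounded to 1 decimal place: 703.0 g.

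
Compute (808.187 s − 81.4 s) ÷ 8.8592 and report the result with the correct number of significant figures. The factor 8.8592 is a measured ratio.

808.187 s − 81.4 s = 726.787 s; the difference is limited to 1 decimal place (4 s.f.).
Carrying full precision, 726.787 ÷ 8.8592 = 82.0375428933… s; 8.8592 has 5 s.f., so the result keeps min(4, 5) = 4 s.f.
Rounded to 4 significant figures: 82.04 s.

82.04 s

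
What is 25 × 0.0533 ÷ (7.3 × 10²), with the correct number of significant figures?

0.0018

25 × 0.0533 ÷ (7.3 × 10²) = 0.00182534246575…
Multiplication/division keeps the fewest significant figures: 25 → 2 s.f., 0.0533 → 3 s.f., 7.3 × 10² → 2 s.f.; limit is 2.
Rounded to 2 significant figures: 0.0018.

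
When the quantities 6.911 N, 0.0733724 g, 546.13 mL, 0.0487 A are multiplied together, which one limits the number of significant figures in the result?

0.0487 A

6.911 N → 4 s.f.; 0.0733724 g → 6 s.f.; 546.13 mL → 5 s.f.; 0.0487 A → 3 s.f.
The fewest is 3 significant figures, from 0.0487 A.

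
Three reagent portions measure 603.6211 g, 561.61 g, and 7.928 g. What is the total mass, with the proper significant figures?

603.6211 g + 561.61 g + 7.928 g = 1173.1591 g.
Addition/subtraction keeps the fewest decimal places: 603.6211 → 4 decimal places, 561.61 → 2 decimal places, 7.928 → 3 decimal places; limit is 2.
Rounded to 2 decimal places: 1173.16 g.

1173.16 g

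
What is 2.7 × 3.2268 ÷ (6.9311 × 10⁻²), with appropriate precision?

2.7 × 3.2268 ÷ (6.9311 × 10⁻²) = 125.699528213…
Multiplication/division keeps the fewest significant figures: 2.7 → 2 s.f., 3.2268 → 5 s.f., 6.9311 × 10⁻² → 5 s.f.; limit is 2.
Rounded to 2 significant figures: 1.3 × 10².

1.3 × 10²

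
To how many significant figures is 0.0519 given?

0.0519: leading zeros are not significant.

3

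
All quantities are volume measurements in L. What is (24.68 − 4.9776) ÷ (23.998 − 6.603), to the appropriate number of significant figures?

24.68 − 4.9776 = 19.7024, limited to 2 d.p. → 4 s.f.; 23.998 − 6.603 = 17.395, limited to 3 d.p. → 5 s.f.
Carrying full precision, 19.7024 ÷ 17.395 = 1.13264731245…; keep min(4, 5) = 4 s.f.
Rounded to 4 significant figures: 1.133.

1.133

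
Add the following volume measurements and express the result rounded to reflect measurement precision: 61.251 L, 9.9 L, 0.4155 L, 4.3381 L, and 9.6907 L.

61.251 L + 9.9 L + 0.4155 L + 4.3381 L + 9.6907 L = 85.5953 L.
Addition/subtraction keeps the fewest decimal places: 61.251 → 3 decimal places, 9.9 → 1 decimal place, 0.4155 → 4 decimal places, 4.3381 → 4 decimal places, 9.6907 → 4 decimal places; limit is 1.
Rounded to 1 decimal place: 85.6 L.

85.6 L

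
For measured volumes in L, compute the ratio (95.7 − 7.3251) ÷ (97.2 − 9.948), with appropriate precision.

95.7 − 7.3251 = 88.3749, limited to 1 d.p. → 3 s.f.; 97.2 − 9.948 = 87.252, limited to 1 d.p. → 3 s.f.
Carrying full precision, 88.3749 ÷ 87.252 = 1.01286961903…; keep min(3, 3) = 3 s.f.
Rounded to 3 significant figures: 1.01.

1.01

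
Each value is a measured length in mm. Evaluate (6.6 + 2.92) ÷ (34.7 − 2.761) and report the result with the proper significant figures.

6.6 + 2.92 = 9.52, limited to 1 d.p. → 2 s.f.; 34.7 − 2.761 = 31.939, limited to 1 d.p. → 3 s.f.
Carrying full precision, 9.52 ÷ 31.939 = 0.298068192492…; keep min(2, 3) = 2 s.f.
Rounded to 2 significant figures: 0.30.

0.30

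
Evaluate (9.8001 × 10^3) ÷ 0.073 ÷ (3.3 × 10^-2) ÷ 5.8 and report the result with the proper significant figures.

7.0 × 10^5

(9.8001 × 10^3) ÷ 0.073 ÷ (3.3 × 10^-2) ÷ 5.8 = 701399.922704…
Multiplication/division keeps the fewest significant figures: 9.8001 × 10^3 → 5 s.f., 0.073 → 2 s.f., 3.3 × 10^-2 → 2 s.f., 5.8 → 2 s.f.; limit is 2.
Rounded to 2 significant figures: 7.0 × 10^5.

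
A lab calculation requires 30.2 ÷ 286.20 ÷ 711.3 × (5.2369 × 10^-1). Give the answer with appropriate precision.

30.2 ÷ 286.20 ÷ 711.3 × (5.2369 × 10^-1) = 0.0000776888666464…
Multiplication/division keeps the fewest significant figures: 30.2 → 3 s.f., 286.20 → 5 s.f., 711.3 → 4 s.f., 5.2369 × 10^-1 → 5 s.f.; limit is 3.
Rounded to 3 significant figures: 7.77 × 10^-5.

7.77 × 10^-5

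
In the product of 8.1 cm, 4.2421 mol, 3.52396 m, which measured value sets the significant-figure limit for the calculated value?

8.1 cm → 2 s.f.; 4.2421 mol → 5 s.f.; 3.52396 m → 6 s.f.
The fewest is 2 significant figures, from 8.1 cm.

8.1 cm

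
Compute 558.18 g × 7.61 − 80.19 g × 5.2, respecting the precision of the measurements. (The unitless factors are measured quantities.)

558.18 × 7.61 = 4247.7498 → 4.25 × 10³ g (3 s.f., last digit at the 10^1 place).
80.19 × 5.2 = 416.988 → 4.2 × 10² g (2 s.f., last digit at the 10^1 place).
Difference: 3830.7618 g; keep the coarser place, 10^1.
Result: 3.83 × 10³ g.

3.83 × 10³ g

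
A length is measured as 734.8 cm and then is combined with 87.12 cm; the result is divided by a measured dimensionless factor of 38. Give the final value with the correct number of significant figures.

734.8 cm + 87.12 cm = 821.92 cm; the sum is limited to 1 decimal place (4 s.f.).
Carrying full precision, 821.92 ÷ 38 = 21.6294736842… cm; 38 has 2 s.f., so the result keeps min(4, 2) = 2 s.f.
Rounded to 2 significant figures: 22 cm.

22 cm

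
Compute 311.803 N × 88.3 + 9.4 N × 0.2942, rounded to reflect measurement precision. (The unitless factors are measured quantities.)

2.75 × 10^4 N

311.803 × 88.3 = 27532.2049 → 2.75 × 10^4 N (3 s.f., last digit at the 10^2 place).
9.4 × 0.2942 = 2.76548 → 2.8 N (2 s.f., last digit at the 10^-1 place).
Sum: 27534.97038 N; keep the coarser place, 10^2.
Result: 2.75 × 10^4 N.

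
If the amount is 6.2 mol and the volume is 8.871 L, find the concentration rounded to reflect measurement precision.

0.70 mol/L

concentration = 6.2 mol ÷ 8.871 L = 0.698906549431… mol/L.
6.2 has 2 significant figures; 8.871 has 4.
Division/multiplication keeps the fewest: 2 significant figures.
Rounded: 0.70 mol/L.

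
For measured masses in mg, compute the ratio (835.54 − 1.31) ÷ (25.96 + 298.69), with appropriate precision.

2.5696

835.54 − 1.31 = 834.23, limited to 2 d.p. → 5 s.f.; 25.96 + 298.69 = 324.65, limited to 2 d.p. → 5 s.f.
Carrying full precision, 834.23 ÷ 324.65 = 2.56962883105…; keep min(5, 5) = 5 s.f.
Rounded to 5 significant figures: 2.5696.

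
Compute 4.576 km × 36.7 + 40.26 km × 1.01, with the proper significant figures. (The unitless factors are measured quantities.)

4.576 × 36.7 = 167.9392 → 168 km (3 s.f., last digit at the 10^0 place).
40.26 × 1.01 = 40.6626 → 40.7 km (3 s.f., last digit at the 10^-1 place).
Sum: 208.6018 km; keep the coarser place, 10^0.
Result: 209 km.

209 km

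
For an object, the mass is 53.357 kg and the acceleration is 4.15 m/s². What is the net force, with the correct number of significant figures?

221 N

net force = 53.357 kg × 4.15 m/s² = 221.43155 N.
53.357 has 5 significant figures; 4.15 has 3.
Division/multiplication keeps the fewest: 3 significant figures.
Rounded: 221 N.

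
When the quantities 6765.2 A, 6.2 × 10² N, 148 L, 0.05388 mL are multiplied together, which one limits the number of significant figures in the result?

6.2 × 10² N

6765.2 A → 5 s.f.; 6.2 × 10² N → 2 s.f.; 148 L → 3 s.f.; 0.05388 mL → 4 s.f.
The fewest is 2 significant figures, from 6.2 × 10² N.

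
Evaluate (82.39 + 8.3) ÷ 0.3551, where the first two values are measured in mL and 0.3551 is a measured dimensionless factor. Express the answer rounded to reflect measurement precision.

82.39 mL + 8.3 mL = 90.69 mL; the sum is limited to 1 decimal place (3 s.f.).
Carrying full precision, 90.69 ÷ 0.3551 = 255.392847085… mL; 0.3551 has 4 s.f., so the result keeps min(3, 4) = 3 s.f.
Rounded to 3 significant figures: 255 mL.

255 mL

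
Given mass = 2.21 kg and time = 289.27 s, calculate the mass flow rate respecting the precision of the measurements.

7.64 × 10⁻³ kg/s

mass flow rate = 2.21 kg ÷ 289.27 s = 0.0076399211809… kg/s.
2.21 has 3 significant figures; 289.27 has 5.
Division/multiplication keeps the fewest: 3 significant figures.
Rounded: 7.64 × 10⁻³ kg/s.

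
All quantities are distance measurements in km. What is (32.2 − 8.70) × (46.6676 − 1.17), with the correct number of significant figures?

32.2 − 8.70 = 23.50, limited to 1 d.p. → 3 s.f.; 46.6676 − 1.17 = 45.4976, limited to 2 d.p. → 4 s.f.
Carrying full precision, 23.50 × 45.4976 = 1069.1936; keep min(3, 4) = 3 s.f.
Rounded to 3 significant figures: 1.07 × 10³ km².

1.07 × 10³ km²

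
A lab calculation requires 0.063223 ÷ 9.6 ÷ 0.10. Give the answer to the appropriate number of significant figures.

0.063223 ÷ 9.6 ÷ 0.10 = 0.0658572916667…
Multiplication/division keeps the fewest significant figures: 0.063223 → 5 s.f., 9.6 → 2 s.f., 0.10 → 2 s.f.; limit is 2.
Rounded to 2 significant figures: 0.066.

0.066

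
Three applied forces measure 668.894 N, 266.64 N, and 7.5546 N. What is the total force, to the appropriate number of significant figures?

9.4309 × 10² N

668.894 N + 266.64 N + 7.5546 N = 943.0886 N.
Addition/subtraction keeps the fewest decimal places: 668.894 → 3 decimal places, 266.64 → 2 decimal places, 7.5546 → 4 decimal places; limit is 2.
Rounded to 2 decimal places: 9.4309 × 10² N.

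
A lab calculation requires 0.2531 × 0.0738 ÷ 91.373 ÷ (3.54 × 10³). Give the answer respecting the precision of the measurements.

5.77 × 10⁻⁸

0.2531 × 0.0738 ÷ 91.373 ÷ (3.54 × 10³) = 5.77467252408 × 10^-8…
Multiplication/division keeps the fewest significant figures: 0.2531 → 4 s.f., 0.0738 → 3 s.f., 91.373 → 5 s.f., 3.54 × 10³ → 3 s.f.; limit is 3.
Rounded to 3 significant figures: 5.77 × 10⁻⁸.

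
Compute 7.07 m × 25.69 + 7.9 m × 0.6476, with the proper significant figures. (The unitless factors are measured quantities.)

7.07 × 25.69 = 181.6283 → 182 m (3 s.f., last digit at the 10^0 place).
7.9 × 0.6476 = 5.11604 → 5.1 m (2 s.f., last digit at the 10^-1 place).
Sum: 186.74434 m; keep the coarser place, 10^0.
Result: 187 m.

187 m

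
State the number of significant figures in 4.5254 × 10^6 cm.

5

4.5254 × 10^6: in scientific notation every digit of the coefficient is significant.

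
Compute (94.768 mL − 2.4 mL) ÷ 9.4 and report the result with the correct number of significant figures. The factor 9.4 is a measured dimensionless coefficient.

9.8 mL

94.768 mL − 2.4 mL = 92.368 mL; the difference is limited to 1 decimal place (3 s.f.).
Carrying full precision, 92.368 ÷ 9.4 = 9.82638297872… mL; 9.4 has 2 s.f., so the result keeps min(3, 2) = 2 s.f.
Rounded to 2 significant figures: 9.8 mL.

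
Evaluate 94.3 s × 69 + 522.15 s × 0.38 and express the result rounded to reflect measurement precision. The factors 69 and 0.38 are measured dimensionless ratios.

94.3 × 69 = 6506.7 → 6.5 × 10^3 s (2 s.f., last digit at the 10^2 place).
522.15 × 0.38 = 198.417 → 2.0 × 10^2 s (2 s.f., last digit at the 10^1 place).
Sum: 6705.117 s; keep the coarser place, 10^2.
Result: 6.7 × 10^3 s.

6.7 × 10^3 s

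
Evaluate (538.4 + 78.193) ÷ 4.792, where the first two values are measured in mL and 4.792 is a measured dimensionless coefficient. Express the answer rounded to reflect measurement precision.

1.287 × 10² mL

538.4 mL + 78.193 mL = 616.593 mL; the sum is limited to 1 decimal place (4 s.f.).
Carrying full precision, 616.593 ÷ 4.792 = 128.671327212… mL; 4.792 has 4 s.f., so the result keeps min(4, 4) = 4 s.f.
Rounded to 4 significant figures: 1.287 × 10² mL.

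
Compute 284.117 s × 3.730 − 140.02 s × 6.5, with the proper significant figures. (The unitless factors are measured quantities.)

1.5 × 10² s

284.117 × 3.730 = 1059.75641 → 1.060 × 10³ s (4 s.f., last digit at the 10^0 place).
140.02 × 6.5 = 910.13 → 9.1 × 10² s (2 s.f., last digit at the 10^1 place).
Difference: 149.62641 s; keep the coarser place, 10^1.
Result: 1.5 × 10² s.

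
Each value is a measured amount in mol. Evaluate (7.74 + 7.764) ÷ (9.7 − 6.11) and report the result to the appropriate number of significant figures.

7.74 + 7.764 = 15.504, limited to 2 d.p. → 4 s.f.; 9.7 − 6.11 = 3.59, limited to 1 d.p. → 2 s.f.
Carrying full precision, 15.504 ÷ 3.59 = 4.31866295265…; keep min(4, 2) = 2 s.f.
Rounded to 2 significant figures: 4.3.

4.3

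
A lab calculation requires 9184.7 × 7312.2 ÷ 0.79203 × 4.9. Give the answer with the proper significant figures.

4.2 × 10^8

9184.7 × 7312.2 ÷ 0.79203 × 4.9 = 415496610.439…
Multiplication/division keeps the fewest significant figures: 9184.7 → 5 s.f., 7312.2 → 5 s.f., 0.79203 → 5 s.f., 4.9 → 2 s.f.; limit is 2.
Rounded to 2 significant figures: 4.2 × 10^8.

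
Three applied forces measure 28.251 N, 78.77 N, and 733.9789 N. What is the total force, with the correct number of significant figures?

8.4100 × 10² N

28.251 N + 78.77 N + 733.9789 N = 840.9999 N.
Addition/subtraction keeps the fewest decimal places: 28.251 → 3 decimal places, 78.77 → 2 decimal places, 733.9789 → 4 decimal places; limit is 2.
Rounded to 2 decimal places: 8.4100 × 10² N.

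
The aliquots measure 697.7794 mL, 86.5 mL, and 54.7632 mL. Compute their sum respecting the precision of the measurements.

697.7794 mL + 86.5 mL + 54.7632 mL = 839.0426 mL.
Addition/subtraction keeps the fewest decimal places: 697.7794 → 4 decimal places, 86.5 → 1 decimal place, 54.7632 → 4 decimal places; limit is 1.
Rounded to 1 decimal place: 839.0 mL.

839.0 mL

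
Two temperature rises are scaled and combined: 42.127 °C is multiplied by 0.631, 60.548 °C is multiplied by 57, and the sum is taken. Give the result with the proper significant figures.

42.127 × 0.631 = 26.582137 → 26.6 °C (3 s.f., last digit at the 10^-1 place).
60.548 × 57 = 3451.236 → 3.5 × 10^3 °C (2 s.f., last digit at the 10^2 place).
Sum: 3477.818137 °C; keep the coarser place, 10^2.
Result: 3.5 × 10^3 °C.

3.5 × 10^3 °C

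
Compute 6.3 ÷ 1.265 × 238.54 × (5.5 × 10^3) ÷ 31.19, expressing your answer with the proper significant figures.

2.1 × 10^5

6.3 ÷ 1.265 × 238.54 × (5.5 × 10^3) ÷ 31.19 = 209487.712059…
Multiplication/division keeps the fewest significant figures: 6.3 → 2 s.f., 1.265 → 4 s.f., 238.54 → 5 s.f., 5.5 × 10^3 → 2 s.f., 31.19 → 4 s.f.; limit is 2.
Rounded to 2 significant figures: 2.1 × 10^5.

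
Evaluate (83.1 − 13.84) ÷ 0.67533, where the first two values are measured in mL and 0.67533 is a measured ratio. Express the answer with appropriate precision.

83.1 mL − 13.84 mL = 69.26 mL; the difference is limited to 1 decimal place (3 s.f.).
Carrying full precision, 69.26 ÷ 0.67533 = 102.557268298… mL; 0.67533 has 5 s.f., so the result keeps min(3, 5) = 3 s.f.
Rounded to 3 significant figures: 103 mL.

103 mL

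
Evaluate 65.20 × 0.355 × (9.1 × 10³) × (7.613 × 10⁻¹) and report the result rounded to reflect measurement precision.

1.6 × 10⁵

65.20 × 0.355 × (9.1 × 10³) × (7.613 × 10⁻¹) = 160351.55318
Multiplication/division keeps the fewest significant figures: 65.20 → 4 s.f., 0.355 → 3 s.f., 9.1 × 10³ → 2 s.f., 7.613 × 10⁻¹ → 4 s.f.; limit is 2.
Rounded to 2 significant figures: 1.6 × 10⁵.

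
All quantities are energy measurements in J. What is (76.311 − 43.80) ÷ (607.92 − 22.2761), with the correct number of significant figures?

76.311 − 43.80 = 32.511, limited to 2 d.p. → 4 s.f.; 607.92 − 22.2761 = 585.6439, limited to 2 d.p. → 5 s.f.
Carrying full precision, 32.511 ÷ 585.6439 = 0.0555132564345…; keep min(4, 5) = 4 s.f.
Rounded to 4 significant figures: 0.05551.

0.05551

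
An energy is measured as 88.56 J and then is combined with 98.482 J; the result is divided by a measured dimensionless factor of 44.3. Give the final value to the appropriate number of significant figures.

4.22 J

88.56 J + 98.482 J = 187.042 J; the sum is limited to 2 decimal places (5 s.f.).
Carrying full precision, 187.042 ÷ 44.3 = 4.22216704289… J; 44.3 has 3 s.f., so the result keeps min(5, 3) = 3 s.f.
Rounded to 3 significant figures: 4.22 J.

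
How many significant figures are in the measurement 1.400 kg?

4

1.400: trailing zeros after a decimal point are significant.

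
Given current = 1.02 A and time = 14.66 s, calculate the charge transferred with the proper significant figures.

15.0 C

charge transferred = 1.02 A × 14.66 s = 14.9532 C.
1.02 has 3 significant figures; 14.66 has 4.
Division/multiplication keeps the fewest: 3 significant figures.
Rounded: 15.0 C.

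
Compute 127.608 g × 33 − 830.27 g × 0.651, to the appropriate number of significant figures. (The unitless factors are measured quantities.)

127.608 × 33 = 4211.064 → 4.2 × 10³ g (2 s.f., last digit at the 10^2 place).
830.27 × 0.651 = 540.50577 → 541 g (3 s.f., last digit at the 10^0 place).
Difference: 3670.55823 g; keep the coarser place, 10^2.
Result: 3.7 × 10³ g.

3.7 × 10³ g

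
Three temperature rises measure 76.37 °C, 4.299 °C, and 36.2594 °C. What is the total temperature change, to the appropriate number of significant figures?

116.93 °C

76.37 °C + 4.299 °C + 36.2594 °C = 116.9284 °C.
Addition/subtraction keeps the fewest decimal places: 76.37 → 2 decimal places, 4.299 → 3 decimal places, 36.2594 → 4 decimal places; limit is 2.
Rounded to 2 decimal places: 116.93 °C.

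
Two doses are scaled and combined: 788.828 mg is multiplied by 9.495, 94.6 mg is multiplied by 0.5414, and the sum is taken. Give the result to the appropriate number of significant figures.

7541 mg

788.828 × 9.495 = 7489.92186 → 7.490 × 10^3 mg (4 s.f., last digit at the 10^0 place).
94.6 × 0.5414 = 51.21644 → 51.2 mg (3 s.f., last digit at the 10^-1 place).
Sum: 7541.1383 mg; keep the coarser place, 10^0.
Result: 7541 mg.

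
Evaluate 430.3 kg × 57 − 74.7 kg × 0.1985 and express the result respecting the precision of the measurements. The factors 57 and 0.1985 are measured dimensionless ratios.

2.5 × 10⁴ kg

430.3 × 57 = 24527.1 → 2.5 × 10⁴ kg (2 s.f., last digit at the 10^3 place).
74.7 × 0.1985 = 14.82795 → 14.8 kg (3 s.f., last digit at the 10^-1 place).
Difference: 24512.27205 kg; keep the coarser place, 10^3.
Result: 2.5 × 10⁴ kg.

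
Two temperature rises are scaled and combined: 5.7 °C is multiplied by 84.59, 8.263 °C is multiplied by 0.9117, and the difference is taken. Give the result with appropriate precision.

4.7 × 10^2 °C

5.7 × 84.59 = 482.163 → 4.8 × 10^2 °C (2 s.f., last digit at the 10^1 place).
8.263 × 0.9117 = 7.5333771 → 7.533 °C (4 s.f., last digit at the 10^-3 place).
Difference: 474.6296229 °C; keep the coarser place, 10^1.
Result: 4.7 × 10^2 °C.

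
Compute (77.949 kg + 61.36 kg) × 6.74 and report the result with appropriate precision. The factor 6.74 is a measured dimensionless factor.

77.949 kg + 61.36 kg = 139.309 kg; the sum is limited to 2 decimal places (5 s.f.).
Carrying full precision, 139.309 × 6.74 = 938.94266 kg; 6.74 has 3 s.f., so the result keeps min(5, 3) = 3 s.f.
Rounded to 3 significant figures: 939 kg.

939 kg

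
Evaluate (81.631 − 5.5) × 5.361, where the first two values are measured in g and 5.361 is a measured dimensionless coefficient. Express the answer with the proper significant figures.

4.08 × 10^2 g

81.631 g − 5.5 g = 76.131 g; the difference is limited to 1 decimal place (3 s.f.).
Carrying full precision, 76.131 × 5.361 = 408.138291 g; 5.361 has 4 s.f., so the result keeps min(3, 4) = 3 s.f.
Rounded to 3 significant figures: 4.08 × 10^2 g.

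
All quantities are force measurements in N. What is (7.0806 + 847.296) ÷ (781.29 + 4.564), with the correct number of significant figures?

7.0806 + 847.296 = 854.3766, limited to 3 d.p. → 6 s.f.; 781.29 + 4.564 = 785.854, limited to 2 d.p. → 5 s.f.
Carrying full precision, 854.3766 ÷ 785.854 = 1.08719507695…; keep min(6, 5) = 5 s.f.
Rounded to 5 significant figures: 1.0872.

1.0872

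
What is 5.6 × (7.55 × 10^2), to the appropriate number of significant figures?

5.6 × (7.55 × 10^2) = 4228
Multiplication/division keeps the fewest significant figures: 5.6 → 2 s.f., 7.55 × 10^2 → 3 s.f.; limit is 2.
Rounded to 2 significant figures: 4.2 × 10^3.

4.2 × 10^3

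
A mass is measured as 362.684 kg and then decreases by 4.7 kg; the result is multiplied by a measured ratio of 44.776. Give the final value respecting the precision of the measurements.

1.603 × 10⁴ kg

362.684 kg − 4.7 kg = 357.984 kg; the difference is limited to 1 decimal place (4 s.f.).
Carrying full precision, 357.984 × 44.776 = 16029.091584 kg; 44.776 has 5 s.f., so the result keeps min(4, 5) = 4 s.f.
Rounded to 4 significant figures: 1.603 × 10⁴ kg.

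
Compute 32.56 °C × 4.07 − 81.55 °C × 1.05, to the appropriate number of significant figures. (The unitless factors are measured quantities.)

47 °C

32.56 × 4.07 = 132.5192 → 133 °C (3 s.f., last digit at the 10^0 place).
81.55 × 1.05 = 85.6275 → 85.6 °C (3 s.f., last digit at the 10^-1 place).
Difference: 46.8917 °C; keep the coarser place, 10^0.
Result: 47 °C.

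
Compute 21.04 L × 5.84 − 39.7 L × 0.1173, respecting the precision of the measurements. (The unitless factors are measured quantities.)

118 L

21.04 × 5.84 = 122.8736 → 1.23 × 10² L (3 s.f., last digit at the 10^0 place).
39.7 × 0.1173 = 4.65681 → 4.66 L (3 s.f., last digit at the 10^-2 place).
Difference: 118.21679 L; keep the coarser place, 10^0.
Result: 118 L.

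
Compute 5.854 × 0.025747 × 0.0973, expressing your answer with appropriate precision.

5.854 × 0.025747 × 0.0973 = 0.0146653418674
Multiplication/division keeps the fewest significant figures: 5.854 → 4 s.f., 0.025747 → 5 s.f., 0.0973 → 3 s.f.; limit is 3.
Rounded to 3 significant figures: 0.0147.

0.0147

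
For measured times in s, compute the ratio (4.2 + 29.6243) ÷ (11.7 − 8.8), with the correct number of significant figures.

12

4.2 + 29.6243 = 33.8243, limited to 1 d.p. → 3 s.f.; 11.7 − 8.8 = 2.9, limited to 1 d.p. → 2 s.f.
Carrying full precision, 33.8243 ÷ 2.9 = 11.6635517241…; keep min(3, 2) = 2 s.f.
Rounded to 2 significant figures: 12.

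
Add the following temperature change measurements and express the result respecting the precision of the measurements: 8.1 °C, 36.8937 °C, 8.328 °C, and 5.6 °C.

58.9 °C

8.1 °C + 36.8937 °C + 8.328 °C + 5.6 °C = 58.9217 °C.
Addition/subtraction keeps the fewest decimal places: 8.1 → 1 decimal place, 36.8937 → 4 decimal places, 8.328 → 3 decimal places, 5.6 → 1 decimal place; limit is 1.
Rounded to 1 decimal place: 58.9 °C.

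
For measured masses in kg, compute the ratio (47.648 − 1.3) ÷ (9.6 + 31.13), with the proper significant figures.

47.648 − 1.3 = 46.348, limited to 1 d.p. → 3 s.f.; 9.6 + 31.13 = 40.73, limited to 1 d.p. → 3 s.f.
Carrying full precision, 46.348 ÷ 40.73 = 1.13793272772…; keep min(3, 3) = 3 s.f.
Rounded to 3 significant figures: 1.14.

1.14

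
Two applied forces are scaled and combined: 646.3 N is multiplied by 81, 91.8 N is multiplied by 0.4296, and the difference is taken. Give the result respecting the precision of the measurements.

646.3 × 81 = 52350.3 → 5.2 × 10⁴ N (2 s.f., last digit at the 10^3 place).
91.8 × 0.4296 = 39.43728 → 39.4 N (3 s.f., last digit at the 10^-1 place).
Difference: 52310.86272 N; keep the coarser place, 10^3.
Result: 5.2 × 10⁴ N.

5.2 × 10⁴ N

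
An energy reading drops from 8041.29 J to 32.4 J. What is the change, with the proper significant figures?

8008.9 J

8041.29 J − 32.4 J = 8008.89 J.
Addition/subtraction keeps the fewest decimal places: 8041.29 → 2 decimal places, 32.4 → 1 decimal place; limit is 1.
Rounded to 1 decimal place: 8008.9 J.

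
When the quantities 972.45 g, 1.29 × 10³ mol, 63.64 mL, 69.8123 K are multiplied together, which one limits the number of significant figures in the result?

1.29 × 10³ mol

972.45 g → 5 s.f.; 1.29 × 10³ mol → 3 s.f.; 63.64 mL → 4 s.f.; 69.8123 K → 6 s.f.
The fewest is 3 significant figures, from 1.29 × 10³ mol.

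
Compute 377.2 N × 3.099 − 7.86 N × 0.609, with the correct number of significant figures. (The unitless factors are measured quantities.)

377.2 × 3.099 = 1168.9428 → 1169 N (4 s.f., last digit at the 10^0 place).
7.86 × 0.609 = 4.78674 → 4.79 N (3 s.f., last digit at the 10^-2 place).
Difference: 1164.15606 N; keep the coarser place, 10^0.
Result: 1164 N.

1164 N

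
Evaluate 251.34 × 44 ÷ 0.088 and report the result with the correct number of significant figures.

251.34 × 44 ÷ 0.088 = 125670
Multiplication/division keeps the fewest significant figures: 251.34 → 5 s.f., 44 → 2 s.f., 0.088 → 2 s.f.; limit is 2.
Rounded to 2 significant figures: 1.3 × 10⁵.

1.3 × 10⁵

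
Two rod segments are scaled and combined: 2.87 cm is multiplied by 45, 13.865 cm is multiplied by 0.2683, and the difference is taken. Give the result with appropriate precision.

1.3 × 10² cm

2.87 × 45 = 129.15 → 1.3 × 10² cm (2 s.f., last digit at the 10^1 place).
13.865 × 0.2683 = 3.7199795 → 3.720 cm (4 s.f., last digit at the 10^-3 place).
Difference: 125.4300205 cm; keep the coarser place, 10^1.
Result: 1.3 × 10² cm.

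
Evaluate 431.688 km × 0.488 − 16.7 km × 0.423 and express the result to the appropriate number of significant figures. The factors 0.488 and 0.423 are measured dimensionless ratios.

204 km

431.688 × 0.488 = 210.663744 → 211 km (3 s.f., last digit at the 10^0 place).
16.7 × 0.423 = 7.0641 → 7.06 km (3 s.f., last digit at the 10^-2 place).
Difference: 203.599644 km; keep the coarser place, 10^0.
Result: 204 km.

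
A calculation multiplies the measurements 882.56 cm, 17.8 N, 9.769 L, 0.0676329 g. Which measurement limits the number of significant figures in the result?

17.8 N

882.56 cm → 5 s.f.; 17.8 N → 3 s.f.; 9.769 L → 4 s.f.; 0.0676329 g → 6 s.f.
The fewest is 3 significant figures, from 17.8 N.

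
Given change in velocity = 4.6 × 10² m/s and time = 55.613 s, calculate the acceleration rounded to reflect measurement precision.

8.3 m/s²

acceleration = 4.6 × 10² m/s ÷ 55.613 s = 8.27144732347… m/s².
4.6 × 10² has 2 significant figures; 55.613 has 5.
Division/multiplication keeps the fewest: 2 significant figures.
Rounded: 8.3 m/s².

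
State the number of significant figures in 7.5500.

5

7.5500: trailing zeros after a decimal point are significant.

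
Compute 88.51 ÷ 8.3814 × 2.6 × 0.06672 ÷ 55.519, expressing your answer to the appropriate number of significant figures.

88.51 ÷ 8.3814 × 2.6 × 0.06672 ÷ 55.519 = 0.0329961693218…
Multiplication/division keeps the fewest significant figures: 88.51 → 4 s.f., 8.3814 → 5 s.f., 2.6 → 2 s.f., 0.06672 → 4 s.f., 55.519 → 5 s.f.; limit is 2.
Rounded to 2 significant figures: 0.033.

0.033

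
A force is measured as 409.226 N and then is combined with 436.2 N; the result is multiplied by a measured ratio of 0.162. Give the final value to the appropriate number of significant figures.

137 N

409.226 N + 436.2 N = 845.426 N; the sum is limited to 1 decimal place (4 s.f.).
Carrying full precision, 845.426 × 0.162 = 136.959012 N; 0.162 has 3 s.f., so the result keeps min(4, 3) = 3 s.f.
Rounded to 3 significant figures: 137 N.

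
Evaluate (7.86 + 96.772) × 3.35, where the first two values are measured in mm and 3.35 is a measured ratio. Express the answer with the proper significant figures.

7.86 mm + 96.772 mm = 104.632 mm; the sum is limited to 2 decimal places (5 s.f.).
Carrying full precision, 104.632 × 3.35 = 350.5172 mm; 3.35 has 3 s.f., so the result keeps min(5, 3) = 3 s.f.
Rounded to 3 significant figures: 3.51 × 10^2 mm.

3.51 × 10^2 mm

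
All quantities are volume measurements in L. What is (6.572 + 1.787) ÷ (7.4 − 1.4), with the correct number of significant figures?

1.4

6.572 + 1.787 = 8.359, limited to 3 d.p. → 4 s.f.; 7.4 − 1.4 = 6.0, limited to 1 d.p. → 2 s.f.
Carrying full precision, 8.359 ÷ 6.0 = 1.39316666667…; keep min(4, 2) = 2 s.f.
Rounded to 2 significant figures: 1.4.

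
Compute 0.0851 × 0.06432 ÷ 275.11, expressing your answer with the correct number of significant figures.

1.99 × 10⁻⁵

0.0851 × 0.06432 ÷ 275.11 = 0.0000198961579005…
Multiplication/division keeps the fewest significant figures: 0.0851 → 3 s.f., 0.06432 → 4 s.f., 275.11 → 5 s.f.; limit is 3.
Rounded to 3 significant figures: 1.99 × 10⁻⁵.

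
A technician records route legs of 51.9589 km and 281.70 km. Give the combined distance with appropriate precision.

333.66 km

51.9589 km + 281.70 km = 333.6589 km.
Addition/subtraction keeps the fewest decimal places: 51.9589 → 4 decimal places, 281.70 → 2 decimal places; limit is 2.
Rounded to 2 decimal places: 333.66 km.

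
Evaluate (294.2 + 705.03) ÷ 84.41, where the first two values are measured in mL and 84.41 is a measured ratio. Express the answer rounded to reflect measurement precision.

294.2 mL + 705.03 mL = 999.23 mL; the sum is limited to 1 decimal place (4 s.f.).
Carrying full precision, 999.23 ÷ 84.41 = 11.8378154247… mL; 84.41 has 4 s.f., so the result keeps min(4, 4) = 4 s.f.
Rounded to 4 significant figures: 11.84 mL.

11.84 mL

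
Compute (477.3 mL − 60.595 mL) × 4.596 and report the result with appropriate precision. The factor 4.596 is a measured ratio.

477.3 mL − 60.595 mL = 416.705 mL; the difference is limited to 1 decimal place (4 s.f.).
Carrying full precision, 416.705 × 4.596 = 1915.17618 mL; 4.596 has 4 s.f., so the result keeps min(4, 4) = 4 s.f.
Rounded to 4 significant figures: 1915 mL.

1915 mL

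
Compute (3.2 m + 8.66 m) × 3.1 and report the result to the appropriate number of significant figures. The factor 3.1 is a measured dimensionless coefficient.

3.2 m + 8.66 m = 11.86 m; the sum is limited to 1 decimal place (3 s.f.).
Carrying full precision, 11.86 × 3.1 = 36.766 m; 3.1 has 2 s.f., so the result keeps min(3, 2) = 2 s.f.
Rounded to 2 significant figures: 37 m.

37 m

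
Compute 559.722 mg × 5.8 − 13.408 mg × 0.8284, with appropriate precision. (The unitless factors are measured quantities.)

3.2 × 10³ mg

559.722 × 5.8 = 3246.3876 → 3.2 × 10³ mg (2 s.f., last digit at the 10^2 place).
13.408 × 0.8284 = 11.1071872 → 11.11 mg (4 s.f., last digit at the 10^-2 place).
Difference: 3235.2804128 mg; keep the coarser place, 10^2.
Result: 3.2 × 10³ mg.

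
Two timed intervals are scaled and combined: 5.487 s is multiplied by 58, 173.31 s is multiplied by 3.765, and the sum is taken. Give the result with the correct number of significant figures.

5.487 × 58 = 318.246 → 3.2 × 10² s (2 s.f., last digit at the 10^1 place).
173.31 × 3.765 = 652.51215 → 652.5 s (4 s.f., last digit at the 10^-1 place).
Sum: 970.75815 s; keep the coarser place, 10^1.
Result: 9.7 × 10² s.

9.7 × 10² s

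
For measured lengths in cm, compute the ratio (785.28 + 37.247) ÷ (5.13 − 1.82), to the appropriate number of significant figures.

785.28 + 37.247 = 822.527, limited to 2 d.p. → 5 s.f.; 5.13 − 1.82 = 3.31, limited to 2 d.p. → 3 s.f.
Carrying full precision, 822.527 ÷ 3.31 = 248.497583082…; keep min(5, 3) = 3 s.f.
Rounded to 3 significant figures: 248.

248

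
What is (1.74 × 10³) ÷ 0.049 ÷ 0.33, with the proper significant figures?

(1.74 × 10³) ÷ 0.049 ÷ 0.33 = 107606.679035…
Multiplication/division keeps the fewest significant figures: 1.74 × 10³ → 3 s.f., 0.049 → 2 s.f., 0.33 → 2 s.f.; limit is 2.
Rounded to 2 significant figures: 1.1 × 10⁵.

1.1 × 10⁵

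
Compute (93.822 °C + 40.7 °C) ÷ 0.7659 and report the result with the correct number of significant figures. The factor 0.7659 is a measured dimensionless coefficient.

175.6 °C

93.822 °C + 40.7 °C = 134.522 °C; the sum is limited to 1 decimal place (4 s.f.).
Carrying full precision, 134.522 ÷ 0.7659 = 175.639117378… °C; 0.7659 has 4 s.f., so the result keeps min(4, 4) = 4 s.f.
Rounded to 4 significant figures: 175.6 °C.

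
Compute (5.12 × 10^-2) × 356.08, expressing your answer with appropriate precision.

18.2

(5.12 × 10^-2) × 356.08 = 18.231296
Multiplication/division keeps the fewest significant figures: 5.12 × 10^-2 → 3 s.f., 356.08 → 5 s.f.; limit is 3.
Rounded to 3 significant figures: 18.2.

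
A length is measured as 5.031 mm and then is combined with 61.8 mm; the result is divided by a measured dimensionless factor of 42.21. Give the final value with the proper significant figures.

1.58 mm

5.031 mm + 61.8 mm = 66.831 mm; the sum is limited to 1 decimal place (3 s.f.).
Carrying full precision, 66.831 ÷ 42.21 = 1.58329779673… mm; 42.21 has 4 s.f., so the result keeps min(3, 4) = 3 s.f.
Rounded to 3 significant figures: 1.58 mm.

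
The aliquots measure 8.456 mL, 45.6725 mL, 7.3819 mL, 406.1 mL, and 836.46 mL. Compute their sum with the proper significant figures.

8.456 mL + 45.6725 mL + 7.3819 mL + 406.1 mL + 836.46 mL = 1304.0704 mL.
Addition/subtraction keeps the fewest decimal places: 8.456 → 3 decimal places, 45.6725 → 4 decimal places, 7.3819 → 4 decimal places, 406.1 → 1 decimal place, 836.46 → 2 decimal places; limit is 1.
Rounded to 1 decimal place: 1304.1 mL.

1304.1 mL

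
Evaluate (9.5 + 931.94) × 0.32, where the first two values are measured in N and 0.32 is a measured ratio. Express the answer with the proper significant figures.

9.5 N + 931.94 N = 941.44 N; the sum is limited to 1 decimal place (4 s.f.).
Carrying full precision, 941.44 × 0.32 = 301.2608 N; 0.32 has 2 s.f., so the result keeps min(4, 2) = 2 s.f.
Rounded to 2 significant figures: 3.0 × 10^2 N.

3.0 × 10^2 N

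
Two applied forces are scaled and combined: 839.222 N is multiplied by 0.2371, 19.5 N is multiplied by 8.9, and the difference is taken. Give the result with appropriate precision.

839.222 × 0.2371 = 198.9795362 → 1.990 × 10² N (4 s.f., last digit at the 10^-1 place).
19.5 × 8.9 = 173.55 → 1.7 × 10² N (2 s.f., last digit at the 10^1 place).
Difference: 25.4295362 N; keep the coarser place, 10^1.
Result: 3 × 10¹ N.

3 × 10¹ N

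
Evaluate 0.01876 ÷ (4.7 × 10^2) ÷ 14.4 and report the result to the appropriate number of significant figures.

2.8 × 10^-6

0.01876 ÷ (4.7 × 10^2) ÷ 14.4 = 0.00000277186761229…
Multiplication/division keeps the fewest significant figures: 0.01876 → 4 s.f., 4.7 × 10^2 → 2 s.f., 14.4 → 3 s.f.; limit is 2.
Rounded to 2 significant figures: 2.8 × 10^-6.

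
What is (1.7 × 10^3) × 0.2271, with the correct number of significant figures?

3.9 × 10^2

(1.7 × 10^3) × 0.2271 = 386.07
Multiplication/division keeps the fewest significant figures: 1.7 × 10^3 → 2 s.f., 0.2271 → 4 s.f.; limit is 2.
Rounded to 2 significant figures: 3.9 × 10^2.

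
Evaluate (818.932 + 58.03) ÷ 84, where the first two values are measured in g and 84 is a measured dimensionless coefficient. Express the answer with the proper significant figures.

818.932 g + 58.03 g = 876.962 g; the sum is limited to 2 decimal places (5 s.f.).
Carrying full precision, 876.962 ÷ 84 = 10.4400238095… g; 84 has 2 s.f., so the result keeps min(5, 2) = 2 s.f.
Rounded to 2 significant figures: 1.0 × 10^1 g.

1.0 × 10^1 g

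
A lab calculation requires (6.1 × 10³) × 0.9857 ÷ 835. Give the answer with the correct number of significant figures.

(6.1 × 10³) × 0.9857 ÷ 835 = 7.20092215569…
Multiplication/division keeps the fewest significant figures: 6.1 × 10³ → 2 s.f., 0.9857 → 4 s.f., 835 → 3 s.f.; limit is 2.
Rounded to 2 significant figures: 7.2.

7.2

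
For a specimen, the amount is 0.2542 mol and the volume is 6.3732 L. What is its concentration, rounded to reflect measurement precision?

concentration = 0.2542 mol ÷ 6.3732 L = 0.0398857716689… mol/L.
0.2542 has 4 significant figures; 6.3732 has 5.
Division/multiplication keeps the fewest: 4 significant figures.
Rounded: 0.03989 mol/L.

0.03989 mol/L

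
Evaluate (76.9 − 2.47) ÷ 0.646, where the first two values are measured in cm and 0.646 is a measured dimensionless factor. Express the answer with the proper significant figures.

76.9 cm − 2.47 cm = 74.43 cm; the difference is limited to 1 decimal place (3 s.f.).
Carrying full precision, 74.43 ÷ 0.646 = 115.216718266… cm; 0.646 has 3 s.f., so the result keeps min(3, 3) = 3 s.f.
Rounded to 3 significant figures: 115 cm.

115 cm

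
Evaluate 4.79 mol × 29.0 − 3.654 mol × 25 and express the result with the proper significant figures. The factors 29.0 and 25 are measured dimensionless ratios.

4.79 × 29.0 = 138.91 → 1.39 × 10^2 mol (3 s.f., last digit at the 10^0 place).
3.654 × 25 = 91.35 → 91 mol (2 s.f., last digit at the 10^0 place).
Difference: 47.56 mol; keep the coarser place, 10^0.
Result: 48 mol.

48 mol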